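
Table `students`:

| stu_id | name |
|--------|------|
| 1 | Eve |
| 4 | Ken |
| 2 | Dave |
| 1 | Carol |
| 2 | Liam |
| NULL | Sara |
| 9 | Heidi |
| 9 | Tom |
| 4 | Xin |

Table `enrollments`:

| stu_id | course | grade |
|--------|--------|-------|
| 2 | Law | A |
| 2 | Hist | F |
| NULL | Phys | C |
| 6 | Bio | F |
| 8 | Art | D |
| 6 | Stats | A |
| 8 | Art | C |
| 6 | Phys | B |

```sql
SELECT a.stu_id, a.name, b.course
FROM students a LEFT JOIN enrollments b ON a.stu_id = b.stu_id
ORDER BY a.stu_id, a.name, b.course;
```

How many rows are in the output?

11

LEFT JOIN keeps every row from `students`; unmatched rows get NULL for `enrollments`'s columns.
Matching on a.stu_id = b.stu_id. A NULL in a compared column never satisfies the condition.
- a (stu_id=1) has no partner → padded with NULL.
- a (stu_id=4) has no partner → padded with NULL.
- a (stu_id=2) pairs with 2 row(s) of b.
- a (stu_id=1) has no partner → padded with NULL.
- a (stu_id=2) pairs with 2 row(s) of b.
- a (stu_id=NULL) has no partner → padded with NULL.
- a (stu_id=9) has no partner → padded with NULL.
- a (stu_id=9) has no partner → padded with NULL.
- a (stu_id=4) has no partner → padded with NULL.
Total: 4 matched + 7 padded = 11 rows.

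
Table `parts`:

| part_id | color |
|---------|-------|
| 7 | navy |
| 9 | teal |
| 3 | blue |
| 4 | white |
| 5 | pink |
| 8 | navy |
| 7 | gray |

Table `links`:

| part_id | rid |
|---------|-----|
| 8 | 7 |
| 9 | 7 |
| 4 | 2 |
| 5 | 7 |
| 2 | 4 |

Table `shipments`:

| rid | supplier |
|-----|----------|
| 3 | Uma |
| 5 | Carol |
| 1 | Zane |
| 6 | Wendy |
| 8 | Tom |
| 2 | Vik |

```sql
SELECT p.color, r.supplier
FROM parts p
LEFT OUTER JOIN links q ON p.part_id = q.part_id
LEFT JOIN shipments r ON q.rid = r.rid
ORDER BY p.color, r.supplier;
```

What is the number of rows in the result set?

7

Evaluate left to right. First `parts p LEFT JOIN links q` on part_id: 7 row(s).
Then LEFT JOIN `shipments r` on rid: each of those 7 rows is kept; rows whose q.rid has no match in r get NULL for r's columns.
Result: 7 row(s).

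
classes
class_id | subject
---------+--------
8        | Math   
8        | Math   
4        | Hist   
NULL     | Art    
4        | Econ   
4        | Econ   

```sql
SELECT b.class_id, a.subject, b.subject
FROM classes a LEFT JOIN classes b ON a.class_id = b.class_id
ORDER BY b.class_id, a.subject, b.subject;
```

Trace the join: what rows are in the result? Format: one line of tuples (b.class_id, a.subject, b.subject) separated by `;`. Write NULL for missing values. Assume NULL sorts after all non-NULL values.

LEFT JOIN keeps every row from `classes a`; unmatched rows get NULL for `classes b`'s columns.
Matching on a.class_id = b.class_id. A NULL in a compared column never satisfies the condition.
- a row (class_id=8): matches 2 b row(s) → 2 output row(s).
- a row (class_id=8): matches 2 b row(s) → 2 output row(s).
- a row (class_id=4): matches 3 b row(s) → 3 output row(s).
- a row (class_id=NULL): no match → kept, b columns NULL.
- a row (class_id=4): matches 3 b row(s) → 3 output row(s).
- a row (class_id=4): matches 3 b row(s) → 3 output row(s).

(4, Econ, Econ); (4, Econ, Econ); (4, Econ, Econ); (4, Econ, Econ); (4, Econ, Hist); (4, Econ, Hist); (4, Hist, Econ); (4, Hist, Econ); (4, Hist, Hist); (8, Math, Math); (8, Math, Math); (8, Math, Math); (8, Math, Math); (NULL, Art, NULL)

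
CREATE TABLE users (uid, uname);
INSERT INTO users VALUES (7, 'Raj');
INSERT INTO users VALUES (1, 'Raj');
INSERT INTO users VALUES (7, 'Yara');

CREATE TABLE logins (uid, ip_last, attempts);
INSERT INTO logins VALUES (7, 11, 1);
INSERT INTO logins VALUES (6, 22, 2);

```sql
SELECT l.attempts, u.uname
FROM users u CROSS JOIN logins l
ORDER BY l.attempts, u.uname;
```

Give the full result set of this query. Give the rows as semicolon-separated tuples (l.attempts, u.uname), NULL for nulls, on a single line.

CROSS JOIN pairs every row of `users` with every row of `logins`: 3 × 2 = 6 rows.
After projecting and ordering:
l.attempts | u.uname
1 | Raj
1 | Raj
1 | Yara
2 | Raj
2 | Raj
2 | Yara

(1, Raj); (1, Raj); (1, Yara); (2, Raj); (2, Raj); (2, Yara)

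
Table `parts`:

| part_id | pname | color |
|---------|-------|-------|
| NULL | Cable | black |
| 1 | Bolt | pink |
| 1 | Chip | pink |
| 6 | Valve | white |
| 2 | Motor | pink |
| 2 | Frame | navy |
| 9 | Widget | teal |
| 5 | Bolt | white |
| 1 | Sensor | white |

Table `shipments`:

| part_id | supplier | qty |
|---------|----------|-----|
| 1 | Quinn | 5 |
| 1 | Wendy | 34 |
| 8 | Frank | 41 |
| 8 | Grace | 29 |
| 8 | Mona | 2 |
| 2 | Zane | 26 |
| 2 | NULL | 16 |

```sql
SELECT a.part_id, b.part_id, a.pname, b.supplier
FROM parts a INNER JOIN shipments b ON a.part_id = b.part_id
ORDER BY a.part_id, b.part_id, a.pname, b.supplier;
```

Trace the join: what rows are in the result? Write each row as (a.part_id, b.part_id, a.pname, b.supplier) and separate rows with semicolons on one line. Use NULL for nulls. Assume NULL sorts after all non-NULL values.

(1, 1, Bolt, Quinn); (1, 1, Bolt, Wendy); (1, 1, Chip, Quinn); (1, 1, Chip, Wendy); (1, 1, Sensor, Quinn); (1, 1, Sensor, Wendy); (2, 2, Frame, Zane); (2, 2, Frame, NULL); (2, 2, Motor, Zane); (2, 2, Motor, NULL)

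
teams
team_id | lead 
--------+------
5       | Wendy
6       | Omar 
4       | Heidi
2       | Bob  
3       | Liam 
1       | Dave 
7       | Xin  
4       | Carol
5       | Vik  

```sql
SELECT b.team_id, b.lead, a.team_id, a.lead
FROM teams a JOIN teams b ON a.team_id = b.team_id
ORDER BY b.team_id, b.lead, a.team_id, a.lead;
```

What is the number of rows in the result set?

INNER JOIN keeps only pairs where the ON condition holds.
Matching on a.team_id = b.team_id.
- team_id=5: 2 matching b row(s), so 2 row(s) emitted.
- team_id=6: 1 matching b row(s), so 1 row(s) emitted.
- team_id=4: 2 matching b row(s), so 2 row(s) emitted.
- team_id=2: 1 matching b row(s), so 1 row(s) emitted.
- team_id=3: 1 matching b row(s), so 1 row(s) emitted.
- team_id=1: 1 matching b row(s), so 1 row(s) emitted.
- team_id=7: 1 matching b row(s), so 1 row(s) emitted.
- team_id=4: 2 matching b row(s), so 2 row(s) emitted.
- team_id=5: 2 matching b row(s), so 2 row(s) emitted.
Total: 13 rows.

13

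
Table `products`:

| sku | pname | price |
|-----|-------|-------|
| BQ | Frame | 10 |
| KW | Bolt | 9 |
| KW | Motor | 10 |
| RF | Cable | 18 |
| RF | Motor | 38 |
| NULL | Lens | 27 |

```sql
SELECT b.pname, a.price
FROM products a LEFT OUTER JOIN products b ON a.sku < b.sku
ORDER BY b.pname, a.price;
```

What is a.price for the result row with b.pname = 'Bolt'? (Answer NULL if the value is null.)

10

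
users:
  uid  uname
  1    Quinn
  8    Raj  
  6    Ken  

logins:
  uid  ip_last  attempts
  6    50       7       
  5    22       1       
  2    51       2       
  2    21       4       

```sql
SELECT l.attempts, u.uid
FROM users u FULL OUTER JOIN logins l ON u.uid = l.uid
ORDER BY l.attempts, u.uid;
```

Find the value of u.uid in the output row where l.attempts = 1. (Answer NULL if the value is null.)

FULL OUTER JOIN keeps every row from both sides; unmatched rows get NULL for the other side's columns.
Matching on u.uid = l.uid.
Matched pairs: 1; unmatched u rows kept: 2; unmatched l rows kept: 3.

NULL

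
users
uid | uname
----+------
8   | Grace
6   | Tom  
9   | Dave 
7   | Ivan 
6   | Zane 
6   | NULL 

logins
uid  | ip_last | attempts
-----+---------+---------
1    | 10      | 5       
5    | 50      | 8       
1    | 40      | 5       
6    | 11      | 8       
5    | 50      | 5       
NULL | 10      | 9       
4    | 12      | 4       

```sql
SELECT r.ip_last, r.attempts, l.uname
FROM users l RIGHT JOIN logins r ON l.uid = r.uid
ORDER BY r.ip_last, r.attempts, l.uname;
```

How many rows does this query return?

9

RIGHT JOIN keeps every row from `logins`; unmatched rows get NULL for `users`'s columns.
Matching on l.uid = r.uid. A NULL in a compared column never satisfies the condition.
Matched pairs: 3; unmatched r rows kept: 6.
Total: 3 matched + 6 padded = 9 rows.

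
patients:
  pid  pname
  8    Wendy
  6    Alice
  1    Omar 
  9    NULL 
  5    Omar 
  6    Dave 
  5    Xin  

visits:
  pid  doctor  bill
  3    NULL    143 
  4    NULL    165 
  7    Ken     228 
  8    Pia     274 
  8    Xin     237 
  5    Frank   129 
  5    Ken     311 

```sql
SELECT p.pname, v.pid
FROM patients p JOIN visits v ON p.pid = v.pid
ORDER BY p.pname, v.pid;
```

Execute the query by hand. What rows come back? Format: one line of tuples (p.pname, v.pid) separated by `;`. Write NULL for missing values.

(Omar, 5); (Omar, 5); (Wendy, 8); (Wendy, 8); (Xin, 5); (Xin, 5)

INNER JOIN keeps only pairs where the ON condition holds.
Matching on p.pid = v.pid.
- p[0] pid=8 → 2 match(es) in v → 2 row(s).
- p[1] pid=6 → no match; dropped.
- p[2] pid=1 → no match; dropped.
- p[3] pid=9 → no match; dropped.
- p[4] pid=5 → 2 match(es) in v → 2 row(s).
- p[5] pid=6 → no match; dropped.
- p[6] pid=5 → 2 match(es) in v → 2 row(s).
After projecting and ordering:
p.pname | v.pid
Omar | 5
Omar | 5
Wendy | 8
Wendy | 8
Xin | 5
Xin | 5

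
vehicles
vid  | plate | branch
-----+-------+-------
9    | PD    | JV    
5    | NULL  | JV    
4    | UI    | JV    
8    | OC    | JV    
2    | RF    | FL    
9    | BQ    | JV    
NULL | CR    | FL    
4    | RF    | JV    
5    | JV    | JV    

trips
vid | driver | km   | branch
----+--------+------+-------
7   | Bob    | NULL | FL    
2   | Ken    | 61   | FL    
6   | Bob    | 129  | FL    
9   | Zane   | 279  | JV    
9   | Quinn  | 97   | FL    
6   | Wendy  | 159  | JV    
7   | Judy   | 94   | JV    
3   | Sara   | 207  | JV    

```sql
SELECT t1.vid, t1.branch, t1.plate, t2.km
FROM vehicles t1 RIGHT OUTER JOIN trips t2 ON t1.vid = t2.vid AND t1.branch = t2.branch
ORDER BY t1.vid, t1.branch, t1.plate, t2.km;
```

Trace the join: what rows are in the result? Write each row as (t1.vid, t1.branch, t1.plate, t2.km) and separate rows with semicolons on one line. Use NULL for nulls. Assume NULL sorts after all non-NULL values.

(2, FL, RF, 61); (9, JV, BQ, 279); (9, JV, PD, 279); (NULL, NULL, NULL, 94); (NULL, NULL, NULL, 97); (NULL, NULL, NULL, 129); (NULL, NULL, NULL, 159); (NULL, NULL, NULL, 207); (NULL, NULL, NULL, NULL)

RIGHT JOIN keeps every row from `trips`; unmatched rows get NULL for `vehicles`'s columns.
Matching on t1.vid = t2.vid AND t1.branch = t2.branch. A NULL in a compared column never satisfies the condition.
- t1[0] vid=9, branch=JV → 1 match(es) in t2 → 1 row(s).
- t1[1] vid=5, branch=JV → no match.
- t1[2] vid=4, branch=JV → no match.
- t1[3] vid=8, branch=JV → no match.
- t1[4] vid=2, branch=FL → 1 match(es) in t2 → 1 row(s).
- t1[5] vid=9, branch=JV → 1 match(es) in t2 → 1 row(s).
- t1[6] vid=NULL, branch=FL → no match.
- t1[7] vid=4, branch=JV → no match.
- t1[8] vid=5, branch=JV → no match.
- plus 6 unmatched t2 row(s), each kept with NULL t1 columns.
After projecting and ordering:
t1.vid | t1.branch | t1.plate | t2.km
2 | FL | RF | 61
9 | JV | BQ | 279
9 | JV | PD | 279
NULL | NULL | NULL | 94
NULL | NULL | NULL | 97
NULL | NULL | NULL | 129
NULL | NULL | NULL | 159
NULL | NULL | NULL | 207
NULL | NULL | NULL | NULL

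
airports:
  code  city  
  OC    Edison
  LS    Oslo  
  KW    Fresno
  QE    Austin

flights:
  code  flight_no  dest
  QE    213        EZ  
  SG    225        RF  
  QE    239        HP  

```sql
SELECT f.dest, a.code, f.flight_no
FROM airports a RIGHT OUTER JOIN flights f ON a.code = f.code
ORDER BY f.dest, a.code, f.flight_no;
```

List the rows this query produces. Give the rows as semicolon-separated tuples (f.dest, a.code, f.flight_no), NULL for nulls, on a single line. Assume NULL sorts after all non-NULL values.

(EZ, QE, 213); (HP, QE, 239); (RF, NULL, 225)

RIGHT JOIN keeps every row from `flights`; unmatched rows get NULL for `airports`'s columns.
Matching on a.code = f.code.
Matched pairs: 2; unmatched f rows kept: 1.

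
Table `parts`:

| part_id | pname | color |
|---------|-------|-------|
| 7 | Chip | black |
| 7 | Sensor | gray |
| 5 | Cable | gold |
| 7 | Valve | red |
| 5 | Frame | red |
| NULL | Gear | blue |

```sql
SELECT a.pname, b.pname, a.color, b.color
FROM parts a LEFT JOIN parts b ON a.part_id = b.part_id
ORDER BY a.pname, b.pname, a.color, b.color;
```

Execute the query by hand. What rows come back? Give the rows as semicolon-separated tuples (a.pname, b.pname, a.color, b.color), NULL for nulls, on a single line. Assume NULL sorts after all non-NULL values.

(Cable, Cable, gold, gold); (Cable, Frame, gold, red); (Chip, Chip, black, black); (Chip, Sensor, black, gray); (Chip, Valve, black, red); (Frame, Cable, red, gold); (Frame, Frame, red, red); (Gear, NULL, blue, NULL); (Sensor, Chip, gray, black); (Sensor, Sensor, gray, gray); (Sensor, Valve, gray, red); (Valve, Chip, red, black); (Valve, Sensor, red, gray); (Valve, Valve, red, red)

LEFT JOIN keeps every row from `parts a`; unmatched rows get NULL for `parts b`'s columns.
Matching on a.part_id = b.part_id. A NULL in a compared column never satisfies the condition.
Matched pairs: 13; unmatched a rows kept: 1.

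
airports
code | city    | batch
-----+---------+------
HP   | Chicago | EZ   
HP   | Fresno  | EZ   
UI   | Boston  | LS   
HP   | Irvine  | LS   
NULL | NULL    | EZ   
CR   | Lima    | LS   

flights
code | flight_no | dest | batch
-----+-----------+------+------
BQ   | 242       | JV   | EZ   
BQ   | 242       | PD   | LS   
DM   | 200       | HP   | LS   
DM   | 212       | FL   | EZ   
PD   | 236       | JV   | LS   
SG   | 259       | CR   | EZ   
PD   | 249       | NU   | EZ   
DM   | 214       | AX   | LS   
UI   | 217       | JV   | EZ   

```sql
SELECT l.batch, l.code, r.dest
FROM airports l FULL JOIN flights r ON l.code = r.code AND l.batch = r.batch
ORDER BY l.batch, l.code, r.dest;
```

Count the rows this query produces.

15

FULL OUTER JOIN keeps every row from both sides; unmatched rows get NULL for the other side's columns.
Matching on l.code = r.code AND l.batch = r.batch. A NULL in a compared column never satisfies the condition.
- l row (code=HP, batch=EZ): no match → kept, r columns NULL.
- l row (code=HP, batch=EZ): no match → kept, r columns NULL.
- l row (code=UI, batch=LS): no match → kept, r columns NULL.
- l row (code=HP, batch=LS): no match → kept, r columns NULL.
- l row (code=NULL, batch=EZ): no match → kept, r columns NULL.
- l row (code=CR, batch=LS): no match → kept, r columns NULL.
- plus 9 unmatched r row(s), each kept with NULL l columns.
Total: 0 matched + 15 padded = 15 rows.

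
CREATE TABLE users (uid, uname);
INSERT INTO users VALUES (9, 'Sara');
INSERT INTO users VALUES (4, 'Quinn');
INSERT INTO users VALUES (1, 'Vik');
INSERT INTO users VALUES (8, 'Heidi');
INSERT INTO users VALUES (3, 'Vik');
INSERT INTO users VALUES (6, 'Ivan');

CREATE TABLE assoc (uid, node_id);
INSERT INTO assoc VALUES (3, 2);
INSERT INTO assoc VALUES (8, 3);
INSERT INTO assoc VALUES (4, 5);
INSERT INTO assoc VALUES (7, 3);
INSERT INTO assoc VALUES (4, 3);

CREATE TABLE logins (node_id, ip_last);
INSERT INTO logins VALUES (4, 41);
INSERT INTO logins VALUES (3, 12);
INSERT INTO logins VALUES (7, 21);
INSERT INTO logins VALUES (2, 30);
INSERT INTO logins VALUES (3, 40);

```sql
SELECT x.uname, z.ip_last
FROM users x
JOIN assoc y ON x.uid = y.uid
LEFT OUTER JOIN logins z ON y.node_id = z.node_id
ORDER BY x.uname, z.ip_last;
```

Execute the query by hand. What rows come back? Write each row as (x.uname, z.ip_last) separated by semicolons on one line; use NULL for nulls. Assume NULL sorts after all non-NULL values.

Evaluate left to right. First `users x INNER JOIN assoc y` on uid: 4 row(s).
Then LEFT JOIN `logins z` on node_id: each of those 4 rows is kept; rows whose y.node_id has no match in z get NULL for z's columns.

(Heidi, 12); (Heidi, 40); (Quinn, 12); (Quinn, 40); (Quinn, NULL); (Vik, 30)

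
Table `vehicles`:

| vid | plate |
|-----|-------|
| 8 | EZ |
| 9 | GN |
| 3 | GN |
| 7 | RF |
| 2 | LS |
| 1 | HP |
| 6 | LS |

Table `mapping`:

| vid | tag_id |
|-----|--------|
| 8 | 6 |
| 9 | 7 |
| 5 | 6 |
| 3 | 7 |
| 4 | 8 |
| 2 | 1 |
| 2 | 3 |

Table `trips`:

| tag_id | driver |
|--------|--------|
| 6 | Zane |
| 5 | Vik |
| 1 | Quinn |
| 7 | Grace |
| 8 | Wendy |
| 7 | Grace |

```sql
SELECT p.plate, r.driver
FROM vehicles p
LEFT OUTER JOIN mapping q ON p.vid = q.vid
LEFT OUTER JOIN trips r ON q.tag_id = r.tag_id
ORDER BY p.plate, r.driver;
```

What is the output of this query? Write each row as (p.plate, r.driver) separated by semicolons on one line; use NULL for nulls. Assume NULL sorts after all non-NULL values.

(EZ, Zane); (GN, Grace); (GN, Grace); (GN, Grace); (GN, Grace); (HP, NULL); (LS, Quinn); (LS, NULL); (LS, NULL); (RF, NULL)

Joins associate left-to-right: vehicles LEFT JOIN mapping on vid gives 8 intermediate row(s).
Then LEFT JOIN `trips r` on tag_id: each of those 8 rows is kept; rows whose q.tag_id has no match in r get NULL for r's columns.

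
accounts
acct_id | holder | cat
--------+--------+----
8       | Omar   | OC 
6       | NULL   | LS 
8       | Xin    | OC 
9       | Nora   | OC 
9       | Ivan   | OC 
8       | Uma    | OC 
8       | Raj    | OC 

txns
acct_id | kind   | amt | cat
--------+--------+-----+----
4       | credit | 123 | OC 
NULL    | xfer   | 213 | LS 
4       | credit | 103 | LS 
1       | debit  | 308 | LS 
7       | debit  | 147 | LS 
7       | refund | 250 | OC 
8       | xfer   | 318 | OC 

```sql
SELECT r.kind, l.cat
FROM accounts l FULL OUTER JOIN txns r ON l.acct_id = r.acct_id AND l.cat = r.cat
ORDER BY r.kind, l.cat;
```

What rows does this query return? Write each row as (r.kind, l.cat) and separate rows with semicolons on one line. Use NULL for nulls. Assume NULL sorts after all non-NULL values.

FULL OUTER JOIN keeps every row from both sides; unmatched rows get NULL for the other side's columns.
Matching on l.acct_id = r.acct_id AND l.cat = r.cat. A NULL in a compared column never satisfies the condition.
Matched pairs: 4; unmatched l rows kept: 3; unmatched r rows kept: 6.

(credit, NULL); (credit, NULL); (debit, NULL); (debit, NULL); (refund, NULL); (xfer, OC); (xfer, OC); (xfer, OC); (xfer, OC); (xfer, NULL); (NULL, LS); (NULL, OC); (NULL, OC)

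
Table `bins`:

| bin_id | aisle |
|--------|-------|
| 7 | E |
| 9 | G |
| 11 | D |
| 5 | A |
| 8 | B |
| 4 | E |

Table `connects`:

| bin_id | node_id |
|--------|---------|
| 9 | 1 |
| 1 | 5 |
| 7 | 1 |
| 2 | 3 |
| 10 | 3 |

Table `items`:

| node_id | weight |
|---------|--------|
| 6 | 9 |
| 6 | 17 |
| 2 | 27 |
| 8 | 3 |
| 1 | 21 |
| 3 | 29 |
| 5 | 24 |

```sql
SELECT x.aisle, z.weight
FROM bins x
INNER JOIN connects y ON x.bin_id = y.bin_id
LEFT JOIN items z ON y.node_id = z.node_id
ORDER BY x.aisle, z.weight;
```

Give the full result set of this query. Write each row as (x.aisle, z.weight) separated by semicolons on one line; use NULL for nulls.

(E, 21); (G, 21)

Joins associate left-to-right: bins INNER JOIN connects on bin_id gives 2 intermediate row(s).
Then LEFT JOIN `items z` on node_id: each of those 2 rows is kept; rows whose y.node_id has no match in z get NULL for z's columns.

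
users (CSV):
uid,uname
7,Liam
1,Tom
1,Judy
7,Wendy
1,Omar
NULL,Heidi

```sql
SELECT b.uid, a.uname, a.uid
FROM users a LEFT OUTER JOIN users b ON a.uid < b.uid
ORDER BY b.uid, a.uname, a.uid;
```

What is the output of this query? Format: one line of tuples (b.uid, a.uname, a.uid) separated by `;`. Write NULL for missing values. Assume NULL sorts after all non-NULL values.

(7, Judy, 1); (7, Judy, 1); (7, Omar, 1); (7, Omar, 1); (7, Tom, 1); (7, Tom, 1); (NULL, Heidi, NULL); (NULL, Liam, 7); (NULL, Wendy, 7)

LEFT JOIN keeps every row from `users a`; unmatched rows get NULL for `users b`'s columns.
Matching on a.uid < b.uid. A NULL in a compared column never satisfies the condition.
- uid=7: no b row matches, row kept with b columns NULL.
- uid=1: 2 matching b row(s), so 2 row(s) emitted.
- uid=1: 2 matching b row(s), so 2 row(s) emitted.
- uid=7: no b row matches, row kept with b columns NULL.
- uid=1: 2 matching b row(s), so 2 row(s) emitted.
- uid=NULL: no b row matches, row kept with b columns NULL.
After projecting and ordering:
b.uid | a.uname | a.uid
7 | Judy | 1
7 | Judy | 1
7 | Omar | 1
7 | Omar | 1
7 | Tom | 1
7 | Tom | 1
NULL | Heidi | NULL
NULL | Liam | 7
NULL | Wendy | 7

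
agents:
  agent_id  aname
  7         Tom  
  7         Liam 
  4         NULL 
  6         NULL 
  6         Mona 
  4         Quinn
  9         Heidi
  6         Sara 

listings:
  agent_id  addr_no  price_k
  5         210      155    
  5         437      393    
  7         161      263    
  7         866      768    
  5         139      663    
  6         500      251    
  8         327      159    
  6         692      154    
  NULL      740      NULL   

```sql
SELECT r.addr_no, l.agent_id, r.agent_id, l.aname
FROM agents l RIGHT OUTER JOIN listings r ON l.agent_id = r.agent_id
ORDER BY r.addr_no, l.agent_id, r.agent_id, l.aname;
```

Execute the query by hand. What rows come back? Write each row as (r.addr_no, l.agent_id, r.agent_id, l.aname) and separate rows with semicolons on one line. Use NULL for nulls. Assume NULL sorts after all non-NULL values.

(139, NULL, 5, NULL); (161, 7, 7, Liam); (161, 7, 7, Tom); (210, NULL, 5, NULL); (327, NULL, 8, NULL); (437, NULL, 5, NULL); (500, 6, 6, Mona); (500, 6, 6, Sara); (500, 6, 6, NULL); (692, 6, 6, Mona); (692, 6, 6, Sara); (692, 6, 6, NULL); (740, NULL, NULL, NULL); (866, 7, 7, Liam); (866, 7, 7, Tom)

RIGHT JOIN keeps every row from `listings`; unmatched rows get NULL for `agents`'s columns.
Matching on l.agent_id = r.agent_id. A NULL in a compared column never satisfies the condition.
- agent_id=7: 2 matching r row(s), so 2 row(s) emitted.
- agent_id=7: 2 matching r row(s), so 2 row(s) emitted.
- agent_id=4: no matching r row.
- agent_id=6: 2 matching r row(s), so 2 row(s) emitted.
- agent_id=6: 2 matching r row(s), so 2 row(s) emitted.
- agent_id=4: no matching r row.
- agent_id=9: no matching r row.
- agent_id=6: 2 matching r row(s), so 2 row(s) emitted.
- 5 r row(s) had no l match → kept, l columns NULL.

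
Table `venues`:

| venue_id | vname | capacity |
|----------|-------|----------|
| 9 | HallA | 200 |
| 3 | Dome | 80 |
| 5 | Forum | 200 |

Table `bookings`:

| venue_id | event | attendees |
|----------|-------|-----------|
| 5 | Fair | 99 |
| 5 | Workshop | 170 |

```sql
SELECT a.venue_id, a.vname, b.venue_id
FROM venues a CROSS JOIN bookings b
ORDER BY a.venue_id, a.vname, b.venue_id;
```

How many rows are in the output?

CROSS JOIN pairs every row of `venues` with every row of `bookings`: 3 × 2 = 6 rows.

6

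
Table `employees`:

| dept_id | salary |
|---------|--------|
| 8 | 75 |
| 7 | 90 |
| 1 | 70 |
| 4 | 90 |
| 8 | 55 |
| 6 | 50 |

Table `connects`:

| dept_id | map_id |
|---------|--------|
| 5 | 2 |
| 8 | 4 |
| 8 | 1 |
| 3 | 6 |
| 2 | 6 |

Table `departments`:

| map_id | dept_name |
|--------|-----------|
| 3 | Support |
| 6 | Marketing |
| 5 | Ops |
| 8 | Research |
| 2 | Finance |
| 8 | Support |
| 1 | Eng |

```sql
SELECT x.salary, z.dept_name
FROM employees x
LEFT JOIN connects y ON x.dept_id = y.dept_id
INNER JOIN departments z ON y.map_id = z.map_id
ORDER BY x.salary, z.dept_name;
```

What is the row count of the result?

2

Step 1 — x LEFT JOIN y on dept_id → 8 row(s).
Then INNER JOIN `departments z` on map_id: keep only rows whose y.map_id appears in z.
Result: 2 row(s).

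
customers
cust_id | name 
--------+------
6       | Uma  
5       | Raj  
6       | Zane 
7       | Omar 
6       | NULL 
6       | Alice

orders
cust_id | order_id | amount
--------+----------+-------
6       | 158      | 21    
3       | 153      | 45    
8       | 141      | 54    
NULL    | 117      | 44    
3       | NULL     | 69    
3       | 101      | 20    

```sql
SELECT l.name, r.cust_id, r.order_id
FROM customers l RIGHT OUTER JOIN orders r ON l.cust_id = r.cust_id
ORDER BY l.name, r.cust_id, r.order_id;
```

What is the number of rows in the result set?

9

RIGHT JOIN keeps every row from `orders`; unmatched rows get NULL for `customers`'s columns.
Matching on l.cust_id = r.cust_id. A NULL in a compared column never satisfies the condition.
Matched pairs: 4; unmatched r rows kept: 5.
Total: 4 matched + 5 padded = 9 rows.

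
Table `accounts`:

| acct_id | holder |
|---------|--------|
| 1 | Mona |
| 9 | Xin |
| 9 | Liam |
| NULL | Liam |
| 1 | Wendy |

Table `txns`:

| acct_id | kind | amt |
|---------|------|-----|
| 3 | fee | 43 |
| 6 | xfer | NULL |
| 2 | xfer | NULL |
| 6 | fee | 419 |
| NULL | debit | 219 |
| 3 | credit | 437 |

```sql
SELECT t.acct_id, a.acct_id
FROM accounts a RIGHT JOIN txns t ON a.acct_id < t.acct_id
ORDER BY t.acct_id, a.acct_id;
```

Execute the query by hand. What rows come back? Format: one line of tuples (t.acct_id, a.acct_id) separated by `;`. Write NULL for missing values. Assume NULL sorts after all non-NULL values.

(2, 1); (2, 1); (3, 1); (3, 1); (3, 1); (3, 1); (6, 1); (6, 1); (6, 1); (6, 1); (NULL, NULL)

RIGHT JOIN keeps every row from `txns`; unmatched rows get NULL for `accounts`'s columns.
Matching on a.acct_id < t.acct_id. A NULL in a compared column never satisfies the condition.
- a (acct_id=1) pairs with 5 row(s) of t.
- a (acct_id=9) has no partner in t.
- a (acct_id=9) has no partner in t.
- a (acct_id=NULL) has no partner in t.
- a (acct_id=1) pairs with 5 row(s) of t.
- 1 row(s) from t found no a partner → padded with NULL.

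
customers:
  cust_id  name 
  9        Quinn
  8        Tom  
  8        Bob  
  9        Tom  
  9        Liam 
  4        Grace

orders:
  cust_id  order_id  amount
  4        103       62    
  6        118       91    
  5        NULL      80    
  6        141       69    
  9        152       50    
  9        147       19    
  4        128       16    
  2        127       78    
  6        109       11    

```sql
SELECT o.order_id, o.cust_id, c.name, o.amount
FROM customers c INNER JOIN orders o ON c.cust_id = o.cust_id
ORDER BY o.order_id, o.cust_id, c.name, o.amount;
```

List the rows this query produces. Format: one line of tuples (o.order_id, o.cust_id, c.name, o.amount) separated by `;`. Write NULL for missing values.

(103, 4, Grace, 62); (128, 4, Grace, 16); (147, 9, Liam, 19); (147, 9, Quinn, 19); (147, 9, Tom, 19); (152, 9, Liam, 50); (152, 9, Quinn, 50); (152, 9, Tom, 50)

INNER JOIN keeps only pairs where the ON condition holds.
Matching on c.cust_id = o.cust_id.
Matched pairs: 8.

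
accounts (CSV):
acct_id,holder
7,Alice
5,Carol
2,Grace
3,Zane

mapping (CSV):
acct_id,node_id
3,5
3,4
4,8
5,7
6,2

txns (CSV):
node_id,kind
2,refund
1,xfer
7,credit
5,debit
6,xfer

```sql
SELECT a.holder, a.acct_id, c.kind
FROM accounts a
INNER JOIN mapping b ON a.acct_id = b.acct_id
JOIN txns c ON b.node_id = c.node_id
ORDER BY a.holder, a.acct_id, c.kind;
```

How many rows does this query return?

Joins associate left-to-right: accounts INNER JOIN mapping on acct_id gives 3 intermediate row(s).
Then INNER JOIN `txns c` on node_id: keep only rows whose b.node_id appears in c.
Result: 2 row(s).

2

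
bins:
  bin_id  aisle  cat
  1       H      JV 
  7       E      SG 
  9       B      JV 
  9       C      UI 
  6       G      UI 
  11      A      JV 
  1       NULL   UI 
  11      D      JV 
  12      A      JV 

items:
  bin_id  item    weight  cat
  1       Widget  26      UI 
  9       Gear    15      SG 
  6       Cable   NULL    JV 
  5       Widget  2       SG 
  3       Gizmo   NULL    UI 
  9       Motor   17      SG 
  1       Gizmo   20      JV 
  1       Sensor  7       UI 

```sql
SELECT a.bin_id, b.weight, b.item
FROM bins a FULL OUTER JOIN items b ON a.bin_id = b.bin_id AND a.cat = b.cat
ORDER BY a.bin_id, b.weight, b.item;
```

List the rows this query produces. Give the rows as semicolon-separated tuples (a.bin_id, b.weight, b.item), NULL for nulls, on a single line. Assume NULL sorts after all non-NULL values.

(1, 7, Sensor); (1, 20, Gizmo); (1, 26, Widget); (6, NULL, NULL); (7, NULL, NULL); (9, NULL, NULL); (9, NULL, NULL); (11, NULL, NULL); (11, NULL, NULL); (12, NULL, NULL); (NULL, 2, Widget); (NULL, 15, Gear); (NULL, 17, Motor); (NULL, NULL, Cable); (NULL, NULL, Gizmo)

FULL OUTER JOIN keeps every row from both sides; unmatched rows get NULL for the other side's columns.
Matching on a.bin_id = b.bin_id AND a.cat = b.cat.
- a row (bin_id=1, cat=JV): matches 1 b row(s) → 1 output row(s).
- a row (bin_id=7, cat=SG): no match → kept, b columns NULL.
- a row (bin_id=9, cat=JV): no match → kept, b columns NULL.
- a row (bin_id=9, cat=UI): no match → kept, b columns NULL.
- a row (bin_id=6, cat=UI): no match → kept, b columns NULL.
- a row (bin_id=11, cat=JV): no match → kept, b columns NULL.
- a row (bin_id=1, cat=UI): matches 2 b row(s) → 2 output row(s).
- a row (bin_id=11, cat=JV): no match → kept, b columns NULL.
- a row (bin_id=12, cat=JV): no match → kept, b columns NULL.
- 5 row(s) from b found no a partner → padded with NULL.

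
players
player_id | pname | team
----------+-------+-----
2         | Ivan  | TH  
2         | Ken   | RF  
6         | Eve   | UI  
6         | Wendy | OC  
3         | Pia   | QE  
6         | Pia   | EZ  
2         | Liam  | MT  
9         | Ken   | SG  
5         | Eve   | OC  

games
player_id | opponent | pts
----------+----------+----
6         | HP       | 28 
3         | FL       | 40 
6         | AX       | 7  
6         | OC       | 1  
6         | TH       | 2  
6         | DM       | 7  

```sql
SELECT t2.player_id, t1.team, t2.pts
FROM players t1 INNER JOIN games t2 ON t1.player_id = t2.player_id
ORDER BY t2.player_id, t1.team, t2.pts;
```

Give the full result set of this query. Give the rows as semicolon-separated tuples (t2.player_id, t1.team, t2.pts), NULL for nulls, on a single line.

INNER JOIN keeps only pairs where the ON condition holds.
Matching on t1.player_id = t2.player_id.
- t1[0] player_id=2 → no match; dropped.
- t1[1] player_id=2 → no match; dropped.
- t1[2] player_id=6 → 5 match(es) in t2 → 5 row(s).
- t1[3] player_id=6 → 5 match(es) in t2 → 5 row(s).
- t1[4] player_id=3 → 1 match(es) in t2 → 1 row(s).
- t1[5] player_id=6 → 5 match(es) in t2 → 5 row(s).
- t1[6] player_id=2 → no match; dropped.
- t1[7] player_id=9 → no match; dropped.
- t1[8] player_id=5 → no match; dropped.

(3, QE, 40); (6, EZ, 1); (6, EZ, 2); (6, EZ, 7); (6, EZ, 7); (6, EZ, 28); (6, OC, 1); (6, OC, 2); (6, OC, 7); (6, OC, 7); (6, OC, 28); (6, UI, 1); (6, UI, 2); (6, UI, 7); (6, UI, 7); (6, UI, 28)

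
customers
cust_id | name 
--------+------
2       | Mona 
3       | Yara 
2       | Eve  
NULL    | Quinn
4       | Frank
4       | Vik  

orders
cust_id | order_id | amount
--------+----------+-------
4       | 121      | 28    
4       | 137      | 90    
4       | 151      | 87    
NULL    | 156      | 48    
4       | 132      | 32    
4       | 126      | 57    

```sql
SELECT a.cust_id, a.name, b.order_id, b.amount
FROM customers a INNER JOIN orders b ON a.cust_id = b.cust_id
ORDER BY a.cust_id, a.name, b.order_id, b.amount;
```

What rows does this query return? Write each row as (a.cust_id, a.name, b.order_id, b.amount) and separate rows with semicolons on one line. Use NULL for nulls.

(4, Frank, 121, 28); (4, Frank, 126, 57); (4, Frank, 132, 32); (4, Frank, 137, 90); (4, Frank, 151, 87); (4, Vik, 121, 28); (4, Vik, 126, 57); (4, Vik, 132, 32); (4, Vik, 137, 90); (4, Vik, 151, 87)

INNER JOIN keeps only pairs where the ON condition holds.
Matching on a.cust_id = b.cust_id. A NULL in a compared column never satisfies the condition.
Matched pairs: 10.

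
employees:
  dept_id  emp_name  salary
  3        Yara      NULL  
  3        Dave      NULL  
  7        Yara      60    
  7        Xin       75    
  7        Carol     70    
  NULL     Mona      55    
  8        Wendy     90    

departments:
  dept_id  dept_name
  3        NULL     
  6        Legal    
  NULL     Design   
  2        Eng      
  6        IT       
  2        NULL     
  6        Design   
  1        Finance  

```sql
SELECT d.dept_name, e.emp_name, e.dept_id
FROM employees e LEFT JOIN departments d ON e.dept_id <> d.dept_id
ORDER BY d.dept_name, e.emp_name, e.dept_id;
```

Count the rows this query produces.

41

LEFT JOIN keeps every row from `employees`; unmatched rows get NULL for `departments`'s columns.
Matching on e.dept_id <> d.dept_id. A NULL in a compared column never satisfies the condition.
- dept_id=3: 6 matching d row(s), so 6 row(s) emitted.
- dept_id=3: 6 matching d row(s), so 6 row(s) emitted.
- dept_id=7: 7 matching d row(s), so 7 row(s) emitted.
- dept_id=7: 7 matching d row(s), so 7 row(s) emitted.
- dept_id=7: 7 matching d row(s), so 7 row(s) emitted.
- dept_id=NULL: no d row matches, row kept with d columns NULL.
- dept_id=8: 7 matching d row(s), so 7 row(s) emitted.
Total: 40 matched + 1 padded = 41 rows.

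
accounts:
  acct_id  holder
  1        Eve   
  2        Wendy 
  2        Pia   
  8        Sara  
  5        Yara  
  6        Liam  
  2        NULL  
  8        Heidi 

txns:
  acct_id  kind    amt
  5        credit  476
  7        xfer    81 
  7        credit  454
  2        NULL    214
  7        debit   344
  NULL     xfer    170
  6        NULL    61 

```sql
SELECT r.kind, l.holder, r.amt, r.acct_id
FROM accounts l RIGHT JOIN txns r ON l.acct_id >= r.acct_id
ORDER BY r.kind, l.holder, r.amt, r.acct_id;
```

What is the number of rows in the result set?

RIGHT JOIN keeps every row from `txns`; unmatched rows get NULL for `accounts`'s columns.
Matching on l.acct_id >= r.acct_id. A NULL in a compared column never satisfies the condition.
- l row (acct_id=1): no match.
- l row (acct_id=2): matches 1 r row(s) → 1 output row(s).
- l row (acct_id=2): matches 1 r row(s) → 1 output row(s).
- l row (acct_id=8): matches 6 r row(s) → 6 output row(s).
- l row (acct_id=5): matches 2 r row(s) → 2 output row(s).
- l row (acct_id=6): matches 3 r row(s) → 3 output row(s).
- l row (acct_id=2): matches 1 r row(s) → 1 output row(s).
- l row (acct_id=8): matches 6 r row(s) → 6 output row(s).
- plus 1 unmatched r row(s), each kept with NULL l columns.
Total: 20 matched + 1 padded = 21 rows.

21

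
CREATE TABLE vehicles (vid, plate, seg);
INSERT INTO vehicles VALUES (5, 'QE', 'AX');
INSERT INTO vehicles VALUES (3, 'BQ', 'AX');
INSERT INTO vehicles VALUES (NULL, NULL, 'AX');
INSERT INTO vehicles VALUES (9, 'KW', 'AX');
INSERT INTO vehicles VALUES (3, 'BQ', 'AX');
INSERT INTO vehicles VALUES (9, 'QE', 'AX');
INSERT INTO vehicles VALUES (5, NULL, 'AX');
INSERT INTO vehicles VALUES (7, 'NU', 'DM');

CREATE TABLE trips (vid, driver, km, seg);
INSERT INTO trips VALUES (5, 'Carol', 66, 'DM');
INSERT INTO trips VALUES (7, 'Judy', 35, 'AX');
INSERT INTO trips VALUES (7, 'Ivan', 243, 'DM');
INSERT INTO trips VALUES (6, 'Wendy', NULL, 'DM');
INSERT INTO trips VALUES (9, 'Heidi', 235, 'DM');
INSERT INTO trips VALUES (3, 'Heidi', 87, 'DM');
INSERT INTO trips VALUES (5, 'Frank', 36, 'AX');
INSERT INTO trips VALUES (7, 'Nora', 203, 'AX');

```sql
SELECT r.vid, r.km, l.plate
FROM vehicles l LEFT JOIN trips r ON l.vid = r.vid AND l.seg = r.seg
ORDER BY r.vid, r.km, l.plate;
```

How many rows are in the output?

8

LEFT JOIN keeps every row from `vehicles`; unmatched rows get NULL for `trips`'s columns.
Matching on l.vid = r.vid AND l.seg = r.seg. A NULL in a compared column never satisfies the condition.
- l (vid=5, seg=AX) pairs with 1 row(s) of r.
- l (vid=3, seg=AX) has no partner → padded with NULL.
- l (vid=NULL, seg=AX) has no partner → padded with NULL.
- l (vid=9, seg=AX) has no partner → padded with NULL.
- l (vid=3, seg=AX) has no partner → padded with NULL.
- l (vid=9, seg=AX) has no partner → padded with NULL.
- l (vid=5, seg=AX) pairs with 1 row(s) of r.
- l (vid=7, seg=DM) pairs with 1 row(s) of r.
Total: 3 matched + 5 padded = 8 rows.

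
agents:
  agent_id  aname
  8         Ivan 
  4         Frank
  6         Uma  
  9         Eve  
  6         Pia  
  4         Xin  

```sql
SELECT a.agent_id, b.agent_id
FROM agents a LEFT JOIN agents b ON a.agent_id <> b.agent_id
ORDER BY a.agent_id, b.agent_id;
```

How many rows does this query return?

26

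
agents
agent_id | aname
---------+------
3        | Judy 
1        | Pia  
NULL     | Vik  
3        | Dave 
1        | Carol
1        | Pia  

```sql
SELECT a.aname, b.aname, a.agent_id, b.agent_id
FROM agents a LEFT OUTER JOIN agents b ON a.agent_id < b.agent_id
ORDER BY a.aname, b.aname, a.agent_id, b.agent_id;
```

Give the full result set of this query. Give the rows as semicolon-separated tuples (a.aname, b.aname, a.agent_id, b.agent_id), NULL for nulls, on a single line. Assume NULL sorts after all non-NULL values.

(Carol, Dave, 1, 3); (Carol, Judy, 1, 3); (Dave, NULL, 3, NULL); (Judy, NULL, 3, NULL); (Pia, Dave, 1, 3); (Pia, Dave, 1, 3); (Pia, Judy, 1, 3); (Pia, Judy, 1, 3); (Vik, NULL, NULL, NULL)

LEFT JOIN keeps every row from `agents a`; unmatched rows get NULL for `agents b`'s columns.
Matching on a.agent_id < b.agent_id. A NULL in a compared column never satisfies the condition.
- a row (agent_id=3): no match → kept, b columns NULL.
- a row (agent_id=1): matches 2 b row(s) → 2 output row(s).
- a row (agent_id=NULL): no match → kept, b columns NULL.
- a row (agent_id=3): no match → kept, b columns NULL.
- a row (agent_id=1): matches 2 b row(s) → 2 output row(s).
- a row (agent_id=1): matches 2 b row(s) → 2 output row(s).
After projecting and ordering:
a.aname | b.aname | a.agent_id | b.agent_id
Carol | Dave | 1 | 3
Carol | Judy | 1 | 3
Dave | NULL | 3 | NULL
Judy | NULL | 3 | NULL
Pia | Dave | 1 | 3
Pia | Dave | 1 | 3
Pia | Judy | 1 | 3
Pia | Judy | 1 | 3
Vik | NULL | NULL | NULL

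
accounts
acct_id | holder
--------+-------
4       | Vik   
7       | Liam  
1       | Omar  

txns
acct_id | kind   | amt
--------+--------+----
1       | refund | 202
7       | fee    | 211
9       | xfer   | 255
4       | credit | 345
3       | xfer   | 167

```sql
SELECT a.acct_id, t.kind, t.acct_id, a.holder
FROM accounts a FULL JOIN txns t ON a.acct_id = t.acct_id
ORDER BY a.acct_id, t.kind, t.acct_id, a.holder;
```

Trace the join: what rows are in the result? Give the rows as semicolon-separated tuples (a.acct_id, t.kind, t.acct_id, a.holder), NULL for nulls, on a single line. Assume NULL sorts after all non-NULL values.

FULL OUTER JOIN keeps every row from both sides; unmatched rows get NULL for the other side's columns.
Matching on a.acct_id = t.acct_id.
- a (acct_id=4) pairs with 1 row(s) of t.
- a (acct_id=7) pairs with 1 row(s) of t.
- a (acct_id=1) pairs with 1 row(s) of t.
- plus 2 unmatched t row(s), each kept with NULL a columns.
After projecting and ordering:
a.acct_id | t.kind | t.acct_id | a.holder
1 | refund | 1 | Omar
4 | credit | 4 | Vik
7 | fee | 7 | Liam
NULL | xfer | 3 | NULL
NULL | xfer | 9 | NULL

(1, refund, 1, Omar); (4, credit, 4, Vik); (7, fee, 7, Liam); (NULL, xfer, 3, NULL); (NULL, xfer, 9, NULL)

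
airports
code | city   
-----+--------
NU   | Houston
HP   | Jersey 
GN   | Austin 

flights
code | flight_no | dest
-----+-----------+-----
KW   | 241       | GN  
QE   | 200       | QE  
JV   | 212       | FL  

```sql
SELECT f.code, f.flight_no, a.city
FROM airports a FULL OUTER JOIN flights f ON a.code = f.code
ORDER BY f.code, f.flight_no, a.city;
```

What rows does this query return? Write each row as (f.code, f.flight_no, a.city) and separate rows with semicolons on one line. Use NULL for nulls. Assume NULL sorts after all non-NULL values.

(JV, 212, NULL); (KW, 241, NULL); (QE, 200, NULL); (NULL, NULL, Austin); (NULL, NULL, Houston); (NULL, NULL, Jersey)

FULL OUTER JOIN keeps every row from both sides; unmatched rows get NULL for the other side's columns.
Matching on a.code = f.code.
- a[0] code=NU → no match; kept with NULLs on the f side.
- a[1] code=HP → no match; kept with NULLs on the f side.
- a[2] code=GN → no match; kept with NULLs on the f side.
- plus 3 unmatched f row(s), each kept with NULL a columns.
After projecting and ordering:
f.code | f.flight_no | a.city
JV | 212 | NULL
KW | 241 | NULL
QE | 200 | NULL
NULL | NULL | Austin
NULL | NULL | Houston
NULL | NULL | Jersey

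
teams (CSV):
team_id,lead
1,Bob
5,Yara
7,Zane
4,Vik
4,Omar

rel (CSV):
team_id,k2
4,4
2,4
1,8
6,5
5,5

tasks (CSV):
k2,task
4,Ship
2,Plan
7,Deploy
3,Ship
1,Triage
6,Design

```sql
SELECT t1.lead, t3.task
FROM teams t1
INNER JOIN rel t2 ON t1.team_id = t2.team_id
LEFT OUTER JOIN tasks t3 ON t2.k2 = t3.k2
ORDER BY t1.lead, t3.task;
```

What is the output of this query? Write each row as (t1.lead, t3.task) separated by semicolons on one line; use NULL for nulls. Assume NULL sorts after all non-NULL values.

(Bob, NULL); (Omar, Ship); (Vik, Ship); (Yara, NULL)

Evaluate left to right. First `teams t1 INNER JOIN rel t2` on team_id: 4 row(s).
Then LEFT JOIN `tasks t3` on k2: each of those 4 rows is kept; rows whose t2.k2 has no match in t3 get NULL for t3's columns.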